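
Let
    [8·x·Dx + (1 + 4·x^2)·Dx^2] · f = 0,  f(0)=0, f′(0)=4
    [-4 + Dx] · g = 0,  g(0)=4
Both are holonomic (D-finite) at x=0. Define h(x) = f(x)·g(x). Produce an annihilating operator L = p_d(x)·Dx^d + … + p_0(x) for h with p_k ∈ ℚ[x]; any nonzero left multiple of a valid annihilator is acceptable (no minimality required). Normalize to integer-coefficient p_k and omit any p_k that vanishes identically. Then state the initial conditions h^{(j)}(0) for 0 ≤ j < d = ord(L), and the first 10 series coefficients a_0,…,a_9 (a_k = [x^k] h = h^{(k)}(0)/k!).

L = (16 - 32·x + 64·x^2) + (-8 + 8·x - 32·x^2)·Dx + (1 + 4·x^2)·Dx^2  (order 2).
h: a_k = 0, 16, 64, 320/3, 256/3, 256/5, 1024/9, 13312/105, -53248/315, -249856/945, …
ICs: h(0) = 0, h′(0) = 16.

f: a_k = 0, 4, 0, -16/3, 0, 64/5, 0, -256/7, 0, 1024/9, …
g: a_k = 4, 16, 32, 128/3, 128/3, 512/15, 1024/45, 4096/315, 2048/315, 8192/2835, …
h₀=f·g: eliminate ⇒ L₀, order ≤ 2·1.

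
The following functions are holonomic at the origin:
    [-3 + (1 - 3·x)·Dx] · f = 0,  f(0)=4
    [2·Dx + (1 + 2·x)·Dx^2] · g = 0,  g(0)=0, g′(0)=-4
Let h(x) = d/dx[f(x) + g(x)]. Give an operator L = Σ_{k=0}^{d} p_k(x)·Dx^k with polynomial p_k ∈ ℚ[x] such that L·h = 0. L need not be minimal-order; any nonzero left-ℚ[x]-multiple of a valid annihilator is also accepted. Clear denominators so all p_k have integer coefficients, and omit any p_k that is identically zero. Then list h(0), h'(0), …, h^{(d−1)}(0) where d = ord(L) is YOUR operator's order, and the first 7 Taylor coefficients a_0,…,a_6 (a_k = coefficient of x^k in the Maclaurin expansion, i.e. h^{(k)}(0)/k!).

f: a_k = 4, 12, 36, 108, 324, 972, 2916, …
g: a_k = 0, -4, 4, -16/3, 8, -64/5, 64/3, …
f+g: L₀ = lclm(L_f,L_g), ord ≤ 1+2.
h₀' ⇒ L via d/dx closure of L₀.
L = (78 + 36·x) + (23 + 132·x + 72·x^2)·Dx + (-4 + x + 27·x^2 + 18·x^3)·Dx^2  (order 2).
h: a_k = 8, 80, 308, 1328, 4796, 17624, 60980, …
ICs: h(0) = 8, h′(0) = 80.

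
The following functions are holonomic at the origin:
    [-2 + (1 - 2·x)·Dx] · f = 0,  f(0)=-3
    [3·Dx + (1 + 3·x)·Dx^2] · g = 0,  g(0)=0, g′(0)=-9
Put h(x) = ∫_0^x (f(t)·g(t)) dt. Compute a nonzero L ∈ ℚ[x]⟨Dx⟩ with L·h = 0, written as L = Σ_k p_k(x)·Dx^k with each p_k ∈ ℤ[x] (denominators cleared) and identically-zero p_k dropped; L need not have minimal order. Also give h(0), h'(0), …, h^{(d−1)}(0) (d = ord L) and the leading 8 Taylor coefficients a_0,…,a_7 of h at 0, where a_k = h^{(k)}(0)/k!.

L = 6·Dx + (1 + 18·x)·Dx^2 + (-1 - x + 6·x^2)·Dx^3  (order 3).
h: a_k = 0, 0, 27/2, 9/2, 27, 27/4, 1683/20, -837/70, …
ICs: h(0) = 0, h′(0) = 0, h′′(0) = 27.

f: a_k = -3, -6, -12, -24, -48, -96, -192, -384, …
g: a_k = 0, -9, 27/2, -27, 243/4, -729/5, 729/2, -6561/7, …
Sym-product of L_f,L_g gives L₀ (≤ ord 2).
h=∫₀ˣh₀: take L = L₀·Dx.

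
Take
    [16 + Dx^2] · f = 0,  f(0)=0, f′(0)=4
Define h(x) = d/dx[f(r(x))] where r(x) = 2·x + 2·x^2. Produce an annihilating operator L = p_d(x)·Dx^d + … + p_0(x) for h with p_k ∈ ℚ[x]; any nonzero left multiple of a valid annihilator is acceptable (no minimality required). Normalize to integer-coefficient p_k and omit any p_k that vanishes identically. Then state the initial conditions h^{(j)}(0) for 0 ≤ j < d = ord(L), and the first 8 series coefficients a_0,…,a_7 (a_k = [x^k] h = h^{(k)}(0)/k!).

f: a_k = 0, 4, 0, -32/3, 0, 128/15, 0, -1024/315, …
L₀ from L_f via x↦r, Dx↦r'^{-1}Dx.
Derive L from L₀ (diff closure).
L = (76 + 512·x + 1536·x^2 + 2048·x^3 + 1024·x^4) + (-6 - 12·x)·Dx + (1 + 4·x + 4·x^2)·Dx^2  (order 2).
h: a_k = 8, 16, -256, -1024, 256/3, 7680, 729088/45, -65536/45, …
ICs: h(0) = 8, h′(0) = 16.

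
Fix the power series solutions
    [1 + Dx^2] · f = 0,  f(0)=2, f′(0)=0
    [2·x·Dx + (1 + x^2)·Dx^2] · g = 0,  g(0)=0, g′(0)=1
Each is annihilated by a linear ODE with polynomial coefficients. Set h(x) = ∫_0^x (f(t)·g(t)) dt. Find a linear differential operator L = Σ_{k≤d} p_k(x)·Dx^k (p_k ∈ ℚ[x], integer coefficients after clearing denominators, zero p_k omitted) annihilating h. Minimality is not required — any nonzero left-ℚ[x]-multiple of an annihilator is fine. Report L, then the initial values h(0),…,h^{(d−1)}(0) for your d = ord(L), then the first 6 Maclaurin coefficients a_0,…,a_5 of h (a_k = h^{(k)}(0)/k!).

L = (10 + 26·x^2 + 11·x^4 + 4·x^6 + x^8)·Dx + (12·x + 20·x^3 + 12·x^5 + 4·x^7)·Dx^2 + (12 + 32·x^2 + 18·x^4 + 8·x^6 + 2·x^8)·Dx^3 + (12·x + 20·x^3 + 12·x^5 + 4·x^7)·Dx^4 + (2 + 6·x^2 + 7·x^4 + 4·x^6 + x^8)·Dx^5  (order 5).
h: a_k = 0, 0, 1, 0, -5/12, 0, …
ICs: h(0) = 0, h′(0) = 0, h′′(0) = 2, h′′′(0) = 0, h′′′′(0) = -10.

f: a_k = 2, 0, -1, 0, 1/12, 0, …
g: a_k = 0, 1, 0, -1/3, 0, 1/5, …
f·g: L₀ = L_f ⊗_s L_g, ord ≤ 2·2.
h=∫₀ˣh₀: take L = L₀·Dx.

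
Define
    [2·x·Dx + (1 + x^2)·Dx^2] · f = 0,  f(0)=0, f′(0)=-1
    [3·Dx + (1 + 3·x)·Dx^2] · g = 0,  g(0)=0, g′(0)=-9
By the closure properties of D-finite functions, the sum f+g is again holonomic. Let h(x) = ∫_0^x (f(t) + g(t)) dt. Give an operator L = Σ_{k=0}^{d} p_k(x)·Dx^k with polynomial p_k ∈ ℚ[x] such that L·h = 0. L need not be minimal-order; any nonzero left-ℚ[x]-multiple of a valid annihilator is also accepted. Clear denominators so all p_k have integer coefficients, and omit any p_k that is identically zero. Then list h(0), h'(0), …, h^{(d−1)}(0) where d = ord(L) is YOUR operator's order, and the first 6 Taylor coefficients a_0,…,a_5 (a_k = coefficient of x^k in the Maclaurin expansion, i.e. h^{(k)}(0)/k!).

f: a_k = 0, -1, 0, 1/3, 0, -1/5, …
g: a_k = 0, -9, 27/2, -27, 243/4, -729/5, …
h₀=f+g: left-lcm gives L₀, ord ≤ 4.
∫: right-multiply L₀ by Dx.
L = (-6 - 54·x + 18·x^2 + 18·x^3)·Dx^2 + (-20 - 12·x - 48·x^2 + 36·x^3 + 36·x^4)·Dx^3 + (-3 - 7·x + 6·x^2 + 2·x^3 + 9·x^4 + 9·x^5)·Dx^4  (order 4).
h: a_k = 0, 0, -5, 9/2, -20/3, 243/20, …
ICs: h(0) = 0, h′(0) = 0, h′′(0) = -10, h′′′(0) = 27.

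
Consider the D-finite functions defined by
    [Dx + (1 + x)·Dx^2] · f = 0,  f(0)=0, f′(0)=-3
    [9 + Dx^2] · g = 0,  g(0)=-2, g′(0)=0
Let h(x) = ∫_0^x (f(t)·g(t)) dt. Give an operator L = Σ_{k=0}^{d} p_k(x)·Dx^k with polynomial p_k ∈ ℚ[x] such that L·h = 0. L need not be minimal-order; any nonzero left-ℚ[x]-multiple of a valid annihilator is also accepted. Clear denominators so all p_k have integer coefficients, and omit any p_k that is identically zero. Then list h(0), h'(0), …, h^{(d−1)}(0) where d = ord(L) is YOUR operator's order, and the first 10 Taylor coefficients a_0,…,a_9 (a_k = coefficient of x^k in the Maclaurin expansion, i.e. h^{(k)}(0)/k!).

f: a_k = 0, -3, 3/2, -1, 3/4, -3/5, 1/2, -3/7, 3/8, -1/3, …
g: a_k = -2, 0, 9, 0, -27/4, 0, 81/40, 0, -729/2240, 0, …
f·g: L₀ = L_f ⊗_s L_g, ord ≤ 2·2.
h=∫h₀ ⇒ L = L₀·Dx.
L = (2493 + 10854·x + 17091·x^2 + 11664·x^3 + 2916·x^4)·Dx + (612 + 1908·x + 1944·x^2 + 648·x^3)·Dx^2 + (592 + 2484·x + 3834·x^2 + 2592·x^3 + 648·x^4)·Dx^3 + (68 + 212·x + 216·x^2 + 72·x^3)·Dx^4 + (35 + 142·x + 215·x^2 + 144·x^3 + 36·x^4)·Dx^5  (order 5).
h: a_k = 0, 0, 3, -1, -25/4, 12/5, 83/40, -5/8, -1083/2240, 23/120, …
ICs: h(0) = 0, h′(0) = 0, h′′(0) = 6, h′′′(0) = -6, h′′′′(0) = -150.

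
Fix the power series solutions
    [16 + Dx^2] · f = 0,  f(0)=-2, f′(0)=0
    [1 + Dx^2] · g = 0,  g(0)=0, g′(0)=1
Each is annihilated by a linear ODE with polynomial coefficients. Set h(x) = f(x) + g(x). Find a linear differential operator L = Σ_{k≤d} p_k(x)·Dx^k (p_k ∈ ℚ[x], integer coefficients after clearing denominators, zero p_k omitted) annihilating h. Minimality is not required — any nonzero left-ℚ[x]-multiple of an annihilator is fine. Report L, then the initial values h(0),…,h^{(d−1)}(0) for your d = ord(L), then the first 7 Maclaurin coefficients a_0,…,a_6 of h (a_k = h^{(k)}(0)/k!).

f: a_k = -2, 0, 16, 0, -64/3, 0, 512/45, …
g: a_k = 0, 1, 0, -1/6, 0, 1/120, 0, …
L₀ := lclm(L_f,L_g); ord L₀ ≤ 2+2.
L = 16 + 17·Dx^2 + Dx^4  (order 4).
h: a_k = -2, 1, 16, -1/6, -64/3, 1/120, 512/45, …
ICs: h(0) = -2, h′(0) = 1, h′′(0) = 32, h′′′(0) = -1.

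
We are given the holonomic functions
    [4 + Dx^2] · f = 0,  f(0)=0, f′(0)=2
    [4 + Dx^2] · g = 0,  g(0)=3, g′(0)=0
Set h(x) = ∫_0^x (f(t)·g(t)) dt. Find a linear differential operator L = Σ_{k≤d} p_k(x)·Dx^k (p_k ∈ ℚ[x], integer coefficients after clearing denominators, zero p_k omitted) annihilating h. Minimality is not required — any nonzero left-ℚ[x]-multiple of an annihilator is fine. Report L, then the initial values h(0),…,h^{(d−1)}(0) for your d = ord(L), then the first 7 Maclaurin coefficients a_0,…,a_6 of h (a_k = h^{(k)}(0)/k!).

f: a_k = 0, 2, 0, -4/3, 0, 4/15, 0, …
g: a_k = 3, 0, -6, 0, 2, 0, -4/15, …
Product ⇒ symmetric product L₀, ord ≤ 4.
∫: right-multiply L₀ by Dx.
L = 16·Dx^2 + Dx^4  (order 4).
h: a_k = 0, 0, 3, 0, -4, 0, 32/15, …
ICs: h(0) = 0, h′(0) = 0, h′′(0) = 6, h′′′(0) = 0.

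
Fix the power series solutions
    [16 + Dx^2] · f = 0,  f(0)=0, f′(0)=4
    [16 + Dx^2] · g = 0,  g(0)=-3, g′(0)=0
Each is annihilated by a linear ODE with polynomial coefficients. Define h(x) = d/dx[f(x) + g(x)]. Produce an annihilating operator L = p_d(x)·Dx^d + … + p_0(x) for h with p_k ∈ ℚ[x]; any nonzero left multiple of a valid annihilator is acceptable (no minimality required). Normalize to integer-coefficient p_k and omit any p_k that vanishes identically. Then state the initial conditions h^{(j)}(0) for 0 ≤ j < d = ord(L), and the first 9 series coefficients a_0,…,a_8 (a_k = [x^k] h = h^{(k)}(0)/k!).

L = 16 + Dx^2  (order 2).
h: a_k = 4, 48, -32, -128, 128/3, 512/5, -1024/45, -4096/105, 2048/315, …
ICs: h(0) = 4, h′(0) = 48.

f: a_k = 0, 4, 0, -32/3, 0, 128/15, 0, -1024/315, 0, …
g: a_k = -3, 0, 24, 0, -32, 0, 256/15, 0, -512/105, …
Weyl lclm of L_f,L_g ⇒ L₀ (ord ≤ 4).
h₀' ⇒ L via d/dx closure of L₀.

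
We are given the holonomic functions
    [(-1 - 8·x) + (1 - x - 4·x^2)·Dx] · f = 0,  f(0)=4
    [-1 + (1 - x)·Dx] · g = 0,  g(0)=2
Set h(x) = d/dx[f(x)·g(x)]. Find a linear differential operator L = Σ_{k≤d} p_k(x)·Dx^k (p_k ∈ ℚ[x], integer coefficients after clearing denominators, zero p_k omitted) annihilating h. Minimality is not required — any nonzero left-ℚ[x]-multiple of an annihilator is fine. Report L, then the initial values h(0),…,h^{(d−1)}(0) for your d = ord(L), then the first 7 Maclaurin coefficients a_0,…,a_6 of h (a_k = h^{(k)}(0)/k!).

L = (7 + 6·x + 3·x^2 - 96·x^3 + 96·x^4) + (-1 - x + 15·x^2 - 7·x^3 - 30·x^4 + 24·x^5)·Dx  (order 1).
h: a_k = 16, 112, 384, 1440, 4400, 13968, 40992, …
ICs: h(0) = 16.

f: a_k = 4, 4, 20, 36, 116, 260, 724, …
g: a_k = 2, 2, 2, 2, 2, 2, 2, …
Product ⇒ symmetric product L₀, ord ≤ 1.
h₀' ⇒ L via d/dx closure of L₀.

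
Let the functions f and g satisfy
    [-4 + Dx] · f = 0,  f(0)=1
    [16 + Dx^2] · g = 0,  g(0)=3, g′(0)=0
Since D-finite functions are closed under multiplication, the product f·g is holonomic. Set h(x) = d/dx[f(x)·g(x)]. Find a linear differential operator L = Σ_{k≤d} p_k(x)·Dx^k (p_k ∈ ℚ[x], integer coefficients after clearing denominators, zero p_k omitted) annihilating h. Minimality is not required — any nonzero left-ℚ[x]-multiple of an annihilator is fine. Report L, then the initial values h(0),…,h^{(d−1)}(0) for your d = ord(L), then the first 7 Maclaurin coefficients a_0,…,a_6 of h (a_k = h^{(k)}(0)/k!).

f: a_k = 1, 4, 8, 32/3, 32/3, 128/15, 256/45, …
g: a_k = 3, 0, -24, 0, 32, 0, -256/15, …
L₀ := L_f ⊗_s L_g (sym. prod.), ord ≤ 2.
Differentiate: ansatz ord ≤ ord L₀ ⇒ L.
L = 32 - 8·Dx + Dx^2  (order 2).
h: a_k = 12, 0, -192, -512, -512, 0, 8192/15, …
ICs: h(0) = 12, h′(0) = 0.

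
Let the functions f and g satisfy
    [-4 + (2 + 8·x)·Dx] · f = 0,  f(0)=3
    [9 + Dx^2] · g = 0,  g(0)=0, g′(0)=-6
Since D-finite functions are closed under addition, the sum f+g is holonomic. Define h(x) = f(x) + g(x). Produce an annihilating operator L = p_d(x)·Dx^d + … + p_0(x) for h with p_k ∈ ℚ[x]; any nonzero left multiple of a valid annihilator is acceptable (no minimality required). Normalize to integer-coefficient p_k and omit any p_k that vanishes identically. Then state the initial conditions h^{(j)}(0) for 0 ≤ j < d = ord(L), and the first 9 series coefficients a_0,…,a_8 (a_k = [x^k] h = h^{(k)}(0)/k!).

f: a_k = 3, 6, -6, 12, -30, 84, -252, 792, -2574, …
g: a_k = 0, -6, 0, 9, 0, -81/20, 0, 243/280, 0, …
h₀=f+g: left-lcm gives L₀, ord ≤ 3.
L = (-378 - 1296·x - 2592·x^2) + (45 + 828·x + 3888·x^2 + 5184·x^3)·Dx + (-42 - 144·x - 288·x^2)·Dx^2 + (5 + 92·x + 432·x^2 + 576·x^3)·Dx^3  (order 3).
h: a_k = 3, 0, -6, 21, -30, 1599/20, -252, 222003/280, -2574, …
ICs: h(0) = 3, h′(0) = 0, h′′(0) = -12.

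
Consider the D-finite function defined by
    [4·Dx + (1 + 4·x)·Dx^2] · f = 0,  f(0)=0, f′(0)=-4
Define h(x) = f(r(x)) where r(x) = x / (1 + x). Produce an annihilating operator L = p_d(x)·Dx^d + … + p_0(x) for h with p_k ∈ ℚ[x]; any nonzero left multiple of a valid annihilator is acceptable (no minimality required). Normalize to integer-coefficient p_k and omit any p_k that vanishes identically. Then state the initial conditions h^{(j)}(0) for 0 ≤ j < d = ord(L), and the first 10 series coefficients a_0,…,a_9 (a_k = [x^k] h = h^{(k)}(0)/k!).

f: a_k = 0, -4, 8, -64/3, 64, -1024/5, 2048/3, -16384/7, 8192, -262144/9, …
Change of var in L_f (x↦r) gives L₀.
L = (6 + 10·x)·Dx + (1 + 6·x + 5·x^2)·Dx^2  (order 2).
h: a_k = 0, -4, 12, -124/3, 156, -3124/5, 2604, -78124/7, 48828, -1953124/9, …
ICs: h(0) = 0, h′(0) = -4.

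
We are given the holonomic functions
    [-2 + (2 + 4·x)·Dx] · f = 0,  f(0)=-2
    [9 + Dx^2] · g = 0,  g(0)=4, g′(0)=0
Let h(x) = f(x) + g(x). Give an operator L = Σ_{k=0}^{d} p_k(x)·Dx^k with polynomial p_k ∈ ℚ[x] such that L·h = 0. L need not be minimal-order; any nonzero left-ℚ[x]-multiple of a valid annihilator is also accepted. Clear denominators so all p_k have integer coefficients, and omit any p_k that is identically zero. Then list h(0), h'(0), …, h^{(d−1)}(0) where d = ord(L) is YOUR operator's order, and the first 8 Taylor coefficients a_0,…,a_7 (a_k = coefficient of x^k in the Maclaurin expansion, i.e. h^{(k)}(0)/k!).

L = (-27 - 81·x - 81·x^2) + (18 + 117·x + 243·x^2 + 162·x^3)·Dx + (-3 - 9·x - 9·x^2)·Dx^2 + (2 + 13·x + 27·x^2 + 18·x^3)·Dx^3  (order 3).
h: a_k = 2, -2, -17, -1, 59/4, -7/4, -57/40, -33/8, …
ICs: h(0) = 2, h′(0) = -2, h′′(0) = -34.

f: a_k = -2, -2, 1, -1, 5/4, -7/4, 21/8, -33/8, …
g: a_k = 4, 0, -18, 0, 27/2, 0, -81/20, 0, …
L₀ := lclm(L_f,L_g); ord L₀ ≤ 1+2.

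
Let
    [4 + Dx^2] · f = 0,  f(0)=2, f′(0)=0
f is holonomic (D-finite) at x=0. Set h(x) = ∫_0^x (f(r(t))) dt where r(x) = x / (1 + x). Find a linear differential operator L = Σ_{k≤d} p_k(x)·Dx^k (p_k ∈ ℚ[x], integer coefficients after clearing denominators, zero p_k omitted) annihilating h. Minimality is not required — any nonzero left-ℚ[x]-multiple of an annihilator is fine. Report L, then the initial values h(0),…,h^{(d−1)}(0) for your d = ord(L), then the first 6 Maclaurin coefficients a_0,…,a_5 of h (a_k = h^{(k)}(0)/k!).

L = 4·Dx + (2 + 6·x + 6·x^2 + 2·x^3)·Dx^2 + (1 + 4·x + 6·x^2 + 4·x^3 + x^4)·Dx^3  (order 3).
h: a_k = 0, 2, 0, -4/3, 2, -32/15, …
ICs: h(0) = 0, h′(0) = 2, h′′(0) = 0.

f: a_k = 2, 0, -4, 0, 4/3, 0, …
h₀=f(r): pull back L_f along r ⇒ L₀.
h=∫h₀ ⇒ L = L₀·Dx.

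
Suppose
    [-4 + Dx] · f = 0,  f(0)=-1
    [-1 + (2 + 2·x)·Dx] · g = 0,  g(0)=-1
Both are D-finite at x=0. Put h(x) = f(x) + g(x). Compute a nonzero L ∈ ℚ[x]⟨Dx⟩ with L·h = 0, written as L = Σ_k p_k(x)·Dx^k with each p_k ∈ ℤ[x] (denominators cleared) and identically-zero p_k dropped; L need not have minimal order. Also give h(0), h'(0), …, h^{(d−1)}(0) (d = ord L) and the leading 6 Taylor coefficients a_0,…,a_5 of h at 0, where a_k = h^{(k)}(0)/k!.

L = (36 + 32·x) + (-65 - 128·x - 64·x^2)·Dx + (14 + 30·x + 16·x^2)·Dx^2  (order 2).
h: a_k = -2, -9/2, -63/8, -515/48, -4081/384, -32873/3840, …
ICs: h(0) = -2, h′(0) = -9/2.

f: a_k = -1, -4, -8, -32/3, -32/3, -128/15, …
g: a_k = -1, -1/2, 1/8, -1/16, 5/128, -7/256, …
f+g: L₀ = lclm(L_f,L_g), ord ≤ 1+1.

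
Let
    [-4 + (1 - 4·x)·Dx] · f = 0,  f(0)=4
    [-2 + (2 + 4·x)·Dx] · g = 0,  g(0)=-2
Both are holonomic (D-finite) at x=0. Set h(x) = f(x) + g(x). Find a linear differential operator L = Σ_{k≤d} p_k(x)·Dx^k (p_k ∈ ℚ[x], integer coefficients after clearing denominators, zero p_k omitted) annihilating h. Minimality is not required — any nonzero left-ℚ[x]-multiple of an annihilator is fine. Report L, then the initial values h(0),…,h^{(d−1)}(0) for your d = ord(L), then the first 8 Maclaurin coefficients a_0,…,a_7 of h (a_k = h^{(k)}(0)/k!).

L = (-12 - 16·x) + (11 + 40·x + 48·x^2)·Dx + (-1 - 2·x + 16·x^2 + 32·x^3)·Dx^2  (order 2).
h: a_k = 2, 14, 65, 255, 4101/4, 16377/4, 131093/8, 524255/8, …
ICs: h(0) = 2, h′(0) = 14.

f: a_k = 4, 16, 64, 256, 1024, 4096, 16384, 65536, …
g: a_k = -2, -2, 1, -1, 5/4, -7/4, 21/8, -33/8, …
L₀ := lclm(L_f,L_g); ord L₀ ≤ 1+1.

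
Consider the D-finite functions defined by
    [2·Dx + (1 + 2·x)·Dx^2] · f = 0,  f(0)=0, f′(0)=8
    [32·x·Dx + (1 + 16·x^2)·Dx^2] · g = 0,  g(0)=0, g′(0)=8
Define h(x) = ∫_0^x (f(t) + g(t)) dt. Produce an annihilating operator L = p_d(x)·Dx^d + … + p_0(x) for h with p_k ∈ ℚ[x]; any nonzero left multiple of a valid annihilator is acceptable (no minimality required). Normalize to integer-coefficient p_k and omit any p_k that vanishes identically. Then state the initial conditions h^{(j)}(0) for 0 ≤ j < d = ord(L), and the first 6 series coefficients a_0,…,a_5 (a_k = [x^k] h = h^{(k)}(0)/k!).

L = (-32 - 192·x + 1536·x^2 + 1024·x^3)·Dx^2 + (-20 - 64·x + 576·x^2 + 3072·x^3 + 2048·x^4)·Dx^3 + (-1 + 14·x + 32·x^2 + 256·x^3 + 768·x^4 + 512·x^5)·Dx^4  (order 4).
h: a_k = 0, 0, 8, -8/3, -8, -16/5, …
ICs: h(0) = 0, h′(0) = 0, h′′(0) = 16, h′′′(0) = -16.

f: a_k = 0, 8, -8, 32/3, -16, 128/5, …
g: a_k = 0, 8, 0, -128/3, 0, 2048/5, …
Weyl lclm of L_f,L_g ⇒ L₀ (ord ≤ 4).
h=∫h₀ ⇒ L = L₀·Dx.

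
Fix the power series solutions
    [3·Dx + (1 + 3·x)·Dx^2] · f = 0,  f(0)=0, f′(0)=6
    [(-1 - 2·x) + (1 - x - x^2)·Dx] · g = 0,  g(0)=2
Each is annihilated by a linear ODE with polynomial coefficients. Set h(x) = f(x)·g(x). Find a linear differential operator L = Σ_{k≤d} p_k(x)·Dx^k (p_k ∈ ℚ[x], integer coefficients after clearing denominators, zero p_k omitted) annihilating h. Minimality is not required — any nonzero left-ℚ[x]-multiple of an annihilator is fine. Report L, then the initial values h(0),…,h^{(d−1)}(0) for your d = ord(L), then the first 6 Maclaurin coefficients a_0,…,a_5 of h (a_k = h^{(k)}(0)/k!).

f: a_k = 0, 6, -9, 18, -81/2, 486/5, …
g: a_k = 2, 2, 4, 6, 10, 16, …
Sym-product of L_f,L_g gives L₀ (≤ ord 2).
L = (5 + 12·x) + (-1 + 13·x + 15·x^2)·Dx + (-1 - 2·x + 4·x^2 + 3·x^3)·Dx^2  (order 2).
h: a_k = 0, 12, -6, 42, -45, 957/5, …
ICs: h(0) = 0, h′(0) = 12.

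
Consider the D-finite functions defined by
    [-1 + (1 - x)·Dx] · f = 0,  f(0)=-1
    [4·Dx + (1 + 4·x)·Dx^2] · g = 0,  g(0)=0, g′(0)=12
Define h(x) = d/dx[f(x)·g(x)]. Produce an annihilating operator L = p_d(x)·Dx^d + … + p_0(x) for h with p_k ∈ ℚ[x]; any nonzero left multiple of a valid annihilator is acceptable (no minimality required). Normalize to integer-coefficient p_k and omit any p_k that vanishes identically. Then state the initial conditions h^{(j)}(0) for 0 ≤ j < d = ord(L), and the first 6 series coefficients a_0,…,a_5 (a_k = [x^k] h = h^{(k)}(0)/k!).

f: a_k = -1, -1, -1, -1, -1, -1, …
g: a_k = 0, 12, -24, 64, -192, 3072/5, …
Product ⇒ symmetric product L₀, ord ≤ 2.
Differentiate: ansatz ord ≤ ord L₀ ⇒ L.
L = 16 + (-5 + 20·x)·Dx + (-1 - 3·x + 4·x^2)·Dx^2  (order 2).
h: a_k = -12, 24, -156, 560, -2372, 47208/5, …
ICs: h(0) = -12, h′(0) = 24.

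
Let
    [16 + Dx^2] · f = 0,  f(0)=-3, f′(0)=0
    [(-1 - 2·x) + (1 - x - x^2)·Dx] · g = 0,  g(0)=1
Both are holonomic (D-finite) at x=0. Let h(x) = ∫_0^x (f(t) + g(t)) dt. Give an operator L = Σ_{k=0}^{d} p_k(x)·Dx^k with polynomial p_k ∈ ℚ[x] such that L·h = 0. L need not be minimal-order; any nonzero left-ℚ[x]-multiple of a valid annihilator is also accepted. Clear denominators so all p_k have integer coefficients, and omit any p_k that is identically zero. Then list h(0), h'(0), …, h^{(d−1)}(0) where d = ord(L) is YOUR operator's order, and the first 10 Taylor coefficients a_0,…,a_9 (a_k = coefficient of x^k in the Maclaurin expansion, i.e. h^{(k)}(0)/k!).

f: a_k = -3, 0, 24, 0, -32, 0, 256/15, 0, -512/105, 0, …
g: a_k = 1, 1, 2, 3, 5, 8, 13, 21, 34, 55, …
L₀ := lclm(L_f,L_g); ord L₀ ≤ 2+1.
h=∫₀ˣh₀: take L = L₀·Dx.
L = (-272 - 384·x + 352·x^2 - 192·x^3 - 640·x^4 - 256·x^5)·Dx + (160 - 368·x - 32·x^2 + 544·x^3 - 48·x^4 - 384·x^5 - 128·x^6)·Dx^2 + (-17 - 24·x + 22·x^2 - 12·x^3 - 40·x^4 - 16·x^5)·Dx^3 + (10 - 23·x - 2·x^2 + 34·x^3 - 3·x^4 - 24·x^5 - 8·x^6)·Dx^4  (order 4).
h: a_k = 0, -2, 1/2, 26/3, 3/4, -27/5, 4/3, 451/105, 21/8, 3058/945, …
ICs: h(0) = 0, h′(0) = -2, h′′(0) = 1, h′′′(0) = 52.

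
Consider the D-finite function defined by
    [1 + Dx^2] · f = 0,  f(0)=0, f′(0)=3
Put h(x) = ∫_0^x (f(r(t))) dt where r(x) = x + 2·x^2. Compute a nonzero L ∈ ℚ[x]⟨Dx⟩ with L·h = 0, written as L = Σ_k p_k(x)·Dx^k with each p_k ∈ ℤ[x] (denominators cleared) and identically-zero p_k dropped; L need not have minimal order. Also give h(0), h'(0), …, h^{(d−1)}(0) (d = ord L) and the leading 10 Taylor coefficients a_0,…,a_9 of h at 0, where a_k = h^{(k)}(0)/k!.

L = (1 + 12·x + 48·x^2 + 64·x^3)·Dx - 4·Dx^2 + (1 + 4·x)·Dx^3  (order 3).
h: a_k = 0, 0, 3/2, 2, -1/8, -3/5, -239/240, -15/28, 1679/13440, 239/1080, …
ICs: h(0) = 0, h′(0) = 0, h′′(0) = 3.

f: a_k = 0, 3, 0, -1/2, 0, 1/40, 0, -1/1680, 0, 1/120960, …
Change of var in L_f (x↦r) gives L₀.
∫: right-multiply L₀ by Dx.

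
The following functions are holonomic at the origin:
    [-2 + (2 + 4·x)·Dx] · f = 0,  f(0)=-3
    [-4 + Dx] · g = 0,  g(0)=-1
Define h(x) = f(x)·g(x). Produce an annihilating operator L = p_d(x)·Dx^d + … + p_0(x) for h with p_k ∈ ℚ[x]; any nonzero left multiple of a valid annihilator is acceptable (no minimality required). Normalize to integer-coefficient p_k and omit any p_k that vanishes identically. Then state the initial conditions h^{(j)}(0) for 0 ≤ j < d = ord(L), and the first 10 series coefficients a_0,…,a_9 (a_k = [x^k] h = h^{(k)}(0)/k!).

f: a_k = -3, -3, 3/2, -3/2, 15/8, -21/8, 63/16, -99/16, 1287/128, -2145/128, …
g: a_k = -1, -4, -8, -32/3, -32/3, -128/15, -256/45, -1024/315, -512/315, -2048/2835, …
Product ⇒ symmetric product L₀, ord ≤ 1.
L = (-5 - 8·x) + (1 + 2·x)·Dx  (order 1).
h: a_k = 3, 15, 69/2, 103/2, 449/8, 1949/40, 1643/48, 36047/1680, 135617/13440, 815221/120960, …
ICs: h(0) = 3.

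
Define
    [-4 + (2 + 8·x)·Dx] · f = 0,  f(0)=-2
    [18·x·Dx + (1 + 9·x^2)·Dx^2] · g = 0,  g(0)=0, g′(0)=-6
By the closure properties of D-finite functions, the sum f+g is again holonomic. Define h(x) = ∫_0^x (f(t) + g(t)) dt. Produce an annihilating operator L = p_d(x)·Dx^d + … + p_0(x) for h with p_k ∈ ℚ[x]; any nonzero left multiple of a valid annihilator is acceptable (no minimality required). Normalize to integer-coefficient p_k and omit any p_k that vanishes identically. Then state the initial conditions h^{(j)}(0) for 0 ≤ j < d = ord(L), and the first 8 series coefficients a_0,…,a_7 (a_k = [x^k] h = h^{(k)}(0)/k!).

f: a_k = -2, -4, 4, -8, 20, -56, 168, -528, …
g: a_k = 0, -6, 0, 18, 0, -486/5, 0, 4374/7, …
Sum ⇒ L₀ = lclm(L_f,L_g) in ℚ(x)⟨Dx⟩.
∫: right-multiply L₀ by Dx.
L = (-18 - 180·x + 486·x^2 + 972·x^3)·Dx^2 + (-15 - 72·x - 9·x^2 + 1944·x^3 + 3402·x^4)·Dx^3 + (-1 + 5·x + 54·x^2 + 153·x^3 + 567·x^4 + 972·x^5)·Dx^4  (order 4).
h: a_k = 0, -2, -5, 4/3, 5/2, 4, -383/15, 24, …
ICs: h(0) = 0, h′(0) = -2, h′′(0) = -10, h′′′(0) = 8.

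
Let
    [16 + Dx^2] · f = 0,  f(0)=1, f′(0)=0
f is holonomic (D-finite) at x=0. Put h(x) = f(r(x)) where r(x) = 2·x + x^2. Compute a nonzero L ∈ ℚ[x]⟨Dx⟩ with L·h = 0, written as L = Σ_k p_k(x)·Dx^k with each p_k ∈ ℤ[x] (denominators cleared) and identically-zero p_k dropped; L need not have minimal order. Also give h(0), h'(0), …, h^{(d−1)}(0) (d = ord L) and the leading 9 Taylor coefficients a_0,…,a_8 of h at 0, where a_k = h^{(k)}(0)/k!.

L = (64 + 192·x + 192·x^2 + 64·x^3) - Dx + (1 + x)·Dx^2  (order 2).
h: a_k = 1, 0, -32, -32, 488/3, 1024/3, -4864/45, -15104/15, -295648/315, …
ICs: h(0) = 1, h′(0) = 0.

f: a_k = 1, 0, -8, 0, 32/3, 0, -256/45, 0, 512/315, …
f∘r: x↦r, Dx↦Dx/r' in L_f ⇒ L₀.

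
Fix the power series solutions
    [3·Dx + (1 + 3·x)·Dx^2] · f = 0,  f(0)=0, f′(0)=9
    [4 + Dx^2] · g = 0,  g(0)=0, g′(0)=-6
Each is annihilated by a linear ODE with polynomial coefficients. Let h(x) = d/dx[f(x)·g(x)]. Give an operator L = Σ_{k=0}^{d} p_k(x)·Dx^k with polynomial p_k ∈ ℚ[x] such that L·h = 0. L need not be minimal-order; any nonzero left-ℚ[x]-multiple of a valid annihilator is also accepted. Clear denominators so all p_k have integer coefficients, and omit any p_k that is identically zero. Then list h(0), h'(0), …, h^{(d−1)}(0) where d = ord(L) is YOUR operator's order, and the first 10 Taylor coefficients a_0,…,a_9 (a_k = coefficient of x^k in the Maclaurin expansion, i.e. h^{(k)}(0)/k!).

f: a_k = 0, 9, -27/2, 27, -243/4, 729/5, -729/2, 6561/7, -19683/8, 6561, …
g: a_k = 0, -6, 0, 4, 0, -4/5, 0, 8/105, 0, -4/945, …
Sym-product of L_f,L_g gives L₀ (≤ ord 4).
Derive L from L₀ (diff closure).
L = (-21880 - 49536·x - 195264·x^2 - 252288·x^3 + 225504·x^4 + 746496·x^5 + 373248·x^6) + (-9384 - 44856·x - 47520·x^2 + 90720·x^3 + 311040·x^4 + 186624·x^5)·Dx + (-6026 - 16344·x - 53892·x^2 - 32832·x^3 + 182736·x^4 + 373248·x^5 + 186624·x^6)·Dx^2 + (-2346 - 11214·x - 11880·x^2 + 22680·x^3 + 77760·x^4 + 46656·x^5)·Dx^3 + (-139 - 990·x - 1269·x^2 + 7560·x^3 + 31590·x^4 + 46656·x^5 + 23328·x^6)·Dx^4  (order 4).
h: a_k = 0, -108, 243, -504, 3105/2, -4644, 68418/5, -283440/7, 3364659/28, -37518052/105, …
ICs: h(0) = 0, h′(0) = -108, h′′(0) = 486, h′′′(0) = -3024.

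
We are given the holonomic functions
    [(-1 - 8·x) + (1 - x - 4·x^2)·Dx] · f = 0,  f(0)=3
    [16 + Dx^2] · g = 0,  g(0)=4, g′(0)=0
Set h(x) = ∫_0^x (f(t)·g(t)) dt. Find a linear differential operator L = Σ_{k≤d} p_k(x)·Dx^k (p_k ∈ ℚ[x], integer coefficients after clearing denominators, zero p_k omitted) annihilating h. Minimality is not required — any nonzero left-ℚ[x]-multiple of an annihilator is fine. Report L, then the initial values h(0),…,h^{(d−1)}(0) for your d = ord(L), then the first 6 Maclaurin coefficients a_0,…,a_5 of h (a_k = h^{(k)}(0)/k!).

L = (-8 + 16·x + 64·x^2)·Dx + (2 + 16·x)·Dx^2 + (-1 + x + 4·x^2)·Dx^3  (order 3).
h: a_k = 0, 12, 6, -12, 3, -4/5, …
ICs: h(0) = 0, h′(0) = 12, h′′(0) = 12.

f: a_k = 3, 3, 15, 27, 87, 195, …
g: a_k = 4, 0, -32, 0, 128/3, 0, …
L₀ := L_f ⊗_s L_g (sym. prod.), ord ≤ 2.
h=∫₀ˣh₀: take L = L₀·Dx.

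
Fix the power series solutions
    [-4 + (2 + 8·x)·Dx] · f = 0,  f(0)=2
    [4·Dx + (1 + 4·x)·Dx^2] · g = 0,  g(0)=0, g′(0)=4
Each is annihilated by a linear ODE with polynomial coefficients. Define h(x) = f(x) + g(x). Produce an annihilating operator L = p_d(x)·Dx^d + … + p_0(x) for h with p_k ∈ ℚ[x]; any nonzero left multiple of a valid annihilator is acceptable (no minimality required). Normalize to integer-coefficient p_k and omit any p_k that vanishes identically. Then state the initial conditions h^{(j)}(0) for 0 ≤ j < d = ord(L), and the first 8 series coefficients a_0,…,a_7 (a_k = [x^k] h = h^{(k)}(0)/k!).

f: a_k = 2, 4, -4, 8, -20, 56, -168, 528, …
g: a_k = 0, 4, -8, 64/3, -64, 1024/5, -2048/3, 16384/7, …
Sum ⇒ L₀ = lclm(L_f,L_g) in ℚ(x)⟨Dx⟩.
L = 8·Dx + (10 + 40·x)·Dx^2 + (1 + 8·x + 16·x^2)·Dx^3  (order 3).
h: a_k = 2, 8, -12, 88/3, -84, 1304/5, -2552/3, 20080/7, …
ICs: h(0) = 2, h′(0) = 8, h′′(0) = -24.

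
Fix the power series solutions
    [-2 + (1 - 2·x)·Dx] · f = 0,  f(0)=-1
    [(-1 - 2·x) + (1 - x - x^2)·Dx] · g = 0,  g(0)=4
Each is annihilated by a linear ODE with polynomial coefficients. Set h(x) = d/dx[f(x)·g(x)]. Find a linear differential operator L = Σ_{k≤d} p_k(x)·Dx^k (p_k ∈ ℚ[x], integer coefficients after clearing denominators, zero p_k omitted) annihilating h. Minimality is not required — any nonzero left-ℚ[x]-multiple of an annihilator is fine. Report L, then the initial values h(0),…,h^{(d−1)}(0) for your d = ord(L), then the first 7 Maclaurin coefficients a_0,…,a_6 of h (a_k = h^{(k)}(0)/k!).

f: a_k = -1, -2, -4, -8, -16, -32, -64, …
g: a_k = 4, 4, 8, 12, 20, 32, 52, …
f·g: L₀ = L_f ⊗_s L_g, ord ≤ 1·1.
h=h₀': d/dx-closure on L₀ ⇒ L.
L = (16 - 30·x - 30·x^2 + 32·x^3 + 48·x^4) + (-3 + 11·x - 3·x^2 - 22·x^3 + 10·x^4 + 12·x^5)·Dx  (order 1).
h: a_k = -12, -64, -228, -688, -1880, -4824, -11844, …
ICs: h(0) = -12.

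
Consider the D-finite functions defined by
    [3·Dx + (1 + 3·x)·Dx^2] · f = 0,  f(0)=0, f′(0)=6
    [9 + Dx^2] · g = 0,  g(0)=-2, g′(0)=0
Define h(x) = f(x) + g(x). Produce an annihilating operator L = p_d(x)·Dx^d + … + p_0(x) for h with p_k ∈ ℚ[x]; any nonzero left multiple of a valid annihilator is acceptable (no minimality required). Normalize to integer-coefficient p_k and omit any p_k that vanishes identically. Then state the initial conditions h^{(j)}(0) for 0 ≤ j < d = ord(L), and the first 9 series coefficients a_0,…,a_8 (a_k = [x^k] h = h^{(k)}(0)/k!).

f: a_k = 0, 6, -9, 18, -81/2, 486/5, -243, 4374/7, -6561/4, …
g: a_k = -2, 0, 9, 0, -27/4, 0, 81/40, 0, -729/2240, …
f+g: L₀ = lclm(L_f,L_g), ord ≤ 2+2.
L = (63 + 54·x + 81·x^2)·Dx + (9 + 45·x + 81·x^2 + 81·x^3)·Dx^2 + (7 + 6·x + 9·x^2)·Dx^3 + (1 + 5·x + 9·x^2 + 9·x^3)·Dx^4  (order 4).
h: a_k = -2, 6, 0, 18, -189/4, 486/5, -9639/40, 4374/7, -3674889/2240, …
ICs: h(0) = -2, h′(0) = 6, h′′(0) = 0, h′′′(0) = 108.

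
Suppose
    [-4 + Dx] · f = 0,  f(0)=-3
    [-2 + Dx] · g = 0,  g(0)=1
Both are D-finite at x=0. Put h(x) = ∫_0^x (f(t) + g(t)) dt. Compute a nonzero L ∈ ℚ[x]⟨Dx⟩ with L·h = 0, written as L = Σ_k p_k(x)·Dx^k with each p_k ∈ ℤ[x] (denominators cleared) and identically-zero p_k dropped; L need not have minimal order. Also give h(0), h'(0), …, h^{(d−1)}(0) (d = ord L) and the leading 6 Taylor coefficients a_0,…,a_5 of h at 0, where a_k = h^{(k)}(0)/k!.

L = 8·Dx - 6·Dx^2 + Dx^3  (order 3).
h: a_k = 0, -2, -5, -22/3, -23/3, -94/15, …
ICs: h(0) = 0, h′(0) = -2, h′′(0) = -10.

f: a_k = -3, -12, -24, -32, -32, -128/5, …
g: a_k = 1, 2, 2, 4/3, 2/3, 4/15, …
f+g: L₀ = lclm(L_f,L_g), ord ≤ 1+1.
∫: right-multiply L₀ by Dx.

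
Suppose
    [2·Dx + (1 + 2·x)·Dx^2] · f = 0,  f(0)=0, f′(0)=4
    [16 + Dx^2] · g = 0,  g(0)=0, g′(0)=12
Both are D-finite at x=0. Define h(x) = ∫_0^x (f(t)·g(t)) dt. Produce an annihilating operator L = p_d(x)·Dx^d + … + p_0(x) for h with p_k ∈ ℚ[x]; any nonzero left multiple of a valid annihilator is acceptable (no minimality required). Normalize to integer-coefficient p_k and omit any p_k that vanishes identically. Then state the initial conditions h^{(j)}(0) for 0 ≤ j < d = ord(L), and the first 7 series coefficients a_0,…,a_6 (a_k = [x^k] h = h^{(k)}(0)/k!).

L = (2688 + 27648·x + 93184·x^2 + 131072·x^3 + 65536·x^4)·Dx + (896 + 5888·x + 12288·x^2 + 8192·x^3)·Dx^2 + (408 + 3712·x + 11904·x^2 + 16384·x^3 + 8192·x^4)·Dx^3 + (56 + 368·x + 768·x^2 + 512·x^3)·Dx^4 + (15 + 124·x + 380·x^2 + 512·x^3 + 256·x^4)·Dx^5  (order 5).
h: a_k = 0, 0, 0, 16, -12, -64/5, 16/3, …
ICs: h(0) = 0, h′(0) = 0, h′′(0) = 0, h′′′(0) = 96, h′′′′(0) = -288.

f: a_k = 0, 4, -4, 16/3, -8, 64/5, -64/3, …
g: a_k = 0, 12, 0, -32, 0, 128/5, 0, …
L₀ := L_f ⊗_s L_g (sym. prod.), ord ≤ 4.
Integrate: L := L₀·Dx.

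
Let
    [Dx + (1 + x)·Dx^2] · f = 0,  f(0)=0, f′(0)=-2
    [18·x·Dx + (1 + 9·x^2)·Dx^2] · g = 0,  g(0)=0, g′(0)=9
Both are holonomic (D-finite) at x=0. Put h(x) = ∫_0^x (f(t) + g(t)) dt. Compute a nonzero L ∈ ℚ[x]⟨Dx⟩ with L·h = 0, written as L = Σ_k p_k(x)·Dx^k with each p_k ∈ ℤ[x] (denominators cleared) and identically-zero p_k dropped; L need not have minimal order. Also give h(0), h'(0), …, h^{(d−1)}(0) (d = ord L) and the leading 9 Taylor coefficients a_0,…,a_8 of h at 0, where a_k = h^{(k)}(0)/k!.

L = (-18 - 54·x + 486·x^2 + 162·x^3)·Dx^2 + (-20 - 36·x + 432·x^2 + 972·x^3 + 324·x^4)·Dx^3 + (-1 + 17·x + 18·x^2 + 162·x^3 + 243·x^4 + 81·x^5)·Dx^4  (order 4).
h: a_k = 0, 0, 7/2, 1/3, -83/12, 1/10, 727/30, 1/21, -6563/56, …
ICs: h(0) = 0, h′(0) = 0, h′′(0) = 7, h′′′(0) = 2.

f: a_k = 0, -2, 1, -2/3, 1/2, -2/5, 1/3, -2/7, 1/4, …
g: a_k = 0, 9, 0, -27, 0, 729/5, 0, -6561/7, 0, …
Weyl lclm of L_f,L_g ⇒ L₀ (ord ≤ 4).
h=∫h₀ ⇒ L = L₀·Dx.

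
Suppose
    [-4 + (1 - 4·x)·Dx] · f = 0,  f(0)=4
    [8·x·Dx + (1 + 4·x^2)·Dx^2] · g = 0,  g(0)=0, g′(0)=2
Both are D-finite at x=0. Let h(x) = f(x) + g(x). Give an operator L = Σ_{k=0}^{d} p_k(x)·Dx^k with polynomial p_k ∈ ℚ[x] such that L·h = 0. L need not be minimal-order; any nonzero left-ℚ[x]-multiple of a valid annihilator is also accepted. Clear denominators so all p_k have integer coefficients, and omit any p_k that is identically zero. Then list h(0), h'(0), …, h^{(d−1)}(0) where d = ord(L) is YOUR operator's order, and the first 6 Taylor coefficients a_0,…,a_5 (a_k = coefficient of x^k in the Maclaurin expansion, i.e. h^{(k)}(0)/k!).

f: a_k = 4, 16, 64, 256, 1024, 4096, …
g: a_k = 0, 2, 0, -8/3, 0, 32/5, …
h₀=f+g: left-lcm gives L₀, ord ≤ 3.
L = (-8 + 128·x + 96·x^2)·Dx + (13 - 8·x + 100·x^2 + 96·x^3)·Dx^2 + (-1 + 3·x + 12·x^3 + 16·x^4)·Dx^3  (order 3).
h: a_k = 4, 18, 64, 760/3, 1024, 20512/5, …
ICs: h(0) = 4, h′(0) = 18, h′′(0) = 128.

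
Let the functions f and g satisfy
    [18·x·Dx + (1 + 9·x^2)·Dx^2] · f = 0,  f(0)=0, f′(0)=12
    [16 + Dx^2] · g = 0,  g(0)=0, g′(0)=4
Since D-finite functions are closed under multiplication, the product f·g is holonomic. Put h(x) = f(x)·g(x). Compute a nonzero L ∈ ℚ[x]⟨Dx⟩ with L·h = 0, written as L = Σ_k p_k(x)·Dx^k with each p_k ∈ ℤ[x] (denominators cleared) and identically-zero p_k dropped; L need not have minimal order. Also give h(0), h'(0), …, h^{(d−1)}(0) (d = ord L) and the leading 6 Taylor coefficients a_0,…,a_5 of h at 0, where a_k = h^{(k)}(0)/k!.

L = (20800 + 494784·x^2 + 2923776·x^4 + 11943936·x^6 + 26873856·x^8) + (19584·x + 342144·x^3 + 2239488·x^5 + 6718464·x^7)·Dx + (1700 + 42732·x^2 + 318816·x^4 + 1492992·x^6 + 3359232·x^8)·Dx^2 + (1224·x + 21384·x^3 + 139968·x^5 + 419904·x^7)·Dx^3 + (25 + 738·x^2 + 8505·x^4 + 46656·x^6 + 104976·x^8)·Dx^4  (order 4).
h: a_k = 0, 0, 48, 0, -272, 0, …
ICs: h(0) = 0, h′(0) = 0, h′′(0) = 96, h′′′(0) = 0.

f: a_k = 0, 12, 0, -36, 0, 972/5, …
g: a_k = 0, 4, 0, -32/3, 0, 128/15, …
h₀=f·g: eliminate ⇒ L₀, order ≤ 2·2.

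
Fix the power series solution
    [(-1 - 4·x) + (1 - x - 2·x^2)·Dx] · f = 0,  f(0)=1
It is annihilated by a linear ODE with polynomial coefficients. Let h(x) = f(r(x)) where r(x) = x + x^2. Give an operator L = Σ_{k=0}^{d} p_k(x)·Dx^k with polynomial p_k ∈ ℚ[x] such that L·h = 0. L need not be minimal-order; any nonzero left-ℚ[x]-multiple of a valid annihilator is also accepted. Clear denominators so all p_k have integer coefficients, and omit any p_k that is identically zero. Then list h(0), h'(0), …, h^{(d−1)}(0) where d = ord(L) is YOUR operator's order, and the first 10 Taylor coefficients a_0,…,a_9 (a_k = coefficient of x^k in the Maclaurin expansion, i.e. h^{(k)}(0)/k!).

f: a_k = 1, 1, 3, 5, 11, 21, 43, 85, 171, 341, …
Substitute x→r, Dx→(1/r')Dx; clear ⇒ L₀.
L = (1 + 6·x + 12·x^2 + 8·x^3) + (-1 + x + 3·x^2 + 4·x^3 + 2·x^4)·Dx  (order 1).
h: a_k = 1, 1, 4, 11, 29, 80, 219, 597, 1632, 4459, …
ICs: h(0) = 1.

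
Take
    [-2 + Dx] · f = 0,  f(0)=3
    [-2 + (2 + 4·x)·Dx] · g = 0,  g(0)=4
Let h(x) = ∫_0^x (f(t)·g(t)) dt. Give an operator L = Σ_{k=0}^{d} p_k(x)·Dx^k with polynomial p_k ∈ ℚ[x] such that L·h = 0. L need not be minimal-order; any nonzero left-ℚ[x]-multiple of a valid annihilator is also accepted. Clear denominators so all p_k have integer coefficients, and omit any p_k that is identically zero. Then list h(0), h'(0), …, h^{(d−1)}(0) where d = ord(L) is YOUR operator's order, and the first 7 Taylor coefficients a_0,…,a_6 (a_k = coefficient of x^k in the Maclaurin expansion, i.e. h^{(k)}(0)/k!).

f: a_k = 3, 6, 6, 4, 2, 4/5, 4/15, …
g: a_k = 4, 4, -2, 2, -5/2, 7/2, -21/4, …
Sym-product of L_f,L_g gives L₀ (≤ ord 1).
∫: right-multiply L₀ by Dx.
L = (-3 - 4·x)·Dx + (1 + 2·x)·Dx^2  (order 2).
h: a_k = 0, 12, 18, 14, 17/2, 33/10, 107/60, …
ICs: h(0) = 0, h′(0) = 12.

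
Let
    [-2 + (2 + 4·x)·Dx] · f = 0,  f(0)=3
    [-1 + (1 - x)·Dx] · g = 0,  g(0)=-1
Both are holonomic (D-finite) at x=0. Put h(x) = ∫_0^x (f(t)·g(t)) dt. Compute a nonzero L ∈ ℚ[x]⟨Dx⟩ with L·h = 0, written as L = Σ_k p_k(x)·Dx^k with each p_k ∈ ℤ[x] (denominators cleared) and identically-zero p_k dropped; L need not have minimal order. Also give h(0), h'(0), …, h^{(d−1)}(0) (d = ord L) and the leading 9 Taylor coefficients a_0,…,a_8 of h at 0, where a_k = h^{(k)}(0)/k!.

L = (2 + x)·Dx + (-1 - x + 2·x^2)·Dx^2  (order 2).
h: a_k = 0, -3, -3, -3/2, -3/2, -33/40, -9/8, -45/112, -9/8, …
ICs: h(0) = 0, h′(0) = -3.

f: a_k = 3, 3, -3/2, 3/2, -15/8, 21/8, -63/16, 99/16, -1287/128, …
g: a_k = -1, -1, -1, -1, -1, -1, -1, -1, -1, …
h₀=f·g: eliminate ⇒ L₀, order ≤ 1·1.
h=∫₀ˣh₀: take L = L₀·Dx.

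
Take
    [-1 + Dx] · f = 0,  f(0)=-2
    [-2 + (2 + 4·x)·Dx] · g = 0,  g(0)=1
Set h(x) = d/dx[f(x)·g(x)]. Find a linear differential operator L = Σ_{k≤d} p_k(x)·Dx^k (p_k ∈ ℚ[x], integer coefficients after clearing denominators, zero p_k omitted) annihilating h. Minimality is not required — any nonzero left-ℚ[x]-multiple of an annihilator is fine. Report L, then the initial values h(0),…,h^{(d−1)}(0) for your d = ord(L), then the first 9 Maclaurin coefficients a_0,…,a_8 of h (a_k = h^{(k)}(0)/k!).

L = (1 + 4·x + 2·x^2) + (-1 - 3·x - 2·x^2)·Dx  (order 1).
h: a_k = -4, -4, -4, 4/3, -14/3, 122/15, -694/45, 9182/315, -34913/630, …
ICs: h(0) = -4.

f: a_k = -2, -2, -1, -1/3, -1/12, -1/60, -1/360, -1/2520, -1/20160, …
g: a_k = 1, 1, -1/2, 1/2, -5/8, 7/8, -21/16, 33/16, -429/128, …
Sym-product of L_f,L_g gives L₀ (≤ ord 1).
Derive L from L₀ (diff closure).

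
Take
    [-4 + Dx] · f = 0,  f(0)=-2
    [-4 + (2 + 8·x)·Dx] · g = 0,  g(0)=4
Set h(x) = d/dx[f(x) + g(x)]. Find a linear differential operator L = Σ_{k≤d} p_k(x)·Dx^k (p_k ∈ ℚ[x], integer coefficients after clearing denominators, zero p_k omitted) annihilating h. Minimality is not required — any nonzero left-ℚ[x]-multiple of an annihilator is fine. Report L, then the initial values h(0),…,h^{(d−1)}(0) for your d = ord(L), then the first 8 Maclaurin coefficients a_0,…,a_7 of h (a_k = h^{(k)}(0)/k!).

L = (-40 - 64·x) + (-2 - 64·x - 128·x^2)·Dx + (3 + 20·x + 32·x^2)·Dx^2  (order 2).
h: a_k = 0, -48, -16, -736/3, 1424/3, -31264/15, 330592/45, -8656832/315, …
ICs: h(0) = 0, h′(0) = -48.

f: a_k = -2, -8, -16, -64/3, -64/3, -256/15, -512/45, -2048/315, …
g: a_k = 4, 8, -8, 16, -40, 112, -336, 1056, …
f+g: L₀ = lclm(L_f,L_g), ord ≤ 1+1.
Derive L from L₀ (diff closure).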